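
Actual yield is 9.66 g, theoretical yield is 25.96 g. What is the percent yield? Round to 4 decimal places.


% yield = 100 * actual / theoretical
% yield = 100 * 9.66 / 25.96
% yield = 37.21109399 %, rounded to 4 dp:

37.2111 %


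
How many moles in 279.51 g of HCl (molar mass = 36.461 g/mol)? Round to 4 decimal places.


n = mass / M
n = 279.51 / 36.461
n = 7.66599929 mol, rounded to 4 dp:

7.6660 mol


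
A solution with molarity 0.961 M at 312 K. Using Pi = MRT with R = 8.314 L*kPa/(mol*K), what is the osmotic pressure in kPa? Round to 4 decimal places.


Osmotic pressure (van't Hoff): Pi = M*R*T.
RT = 8.314 * 312 = 2593.968
Pi = 0.961 * 2593.968
Pi = 2492.803248 kPa, rounded to 4 dp:

2492.8032 kPa


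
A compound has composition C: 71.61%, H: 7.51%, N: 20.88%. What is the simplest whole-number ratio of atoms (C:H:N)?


Assume 100 g of compound, divide each mass% by atomic mass to get moles, then normalize by the smallest to get a raw atom ratio.
Moles per 100 g: C: 71.61/12.011 = 5.962, H: 7.51/1.008 = 7.4504, N: 20.88/14.007 = 1.4907
Raw ratio (divide by min = 1.4907): C: 4.0, H: 4.998, N: 1.0
Multiply by 1 to clear fractions: C: 4.0 ~= 4, H: 4.998 ~= 5, N: 1.0 ~= 1
Reduce by GCD to get the simplest whole-number ratio:

4:5:1


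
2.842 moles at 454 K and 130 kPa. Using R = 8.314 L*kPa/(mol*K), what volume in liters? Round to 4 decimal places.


PV = nRT, solve for V = nRT / P.
nRT = 2.842 * 8.314 * 454 = 10727.2882
V = 10727.2882 / 130
V = 82.51760154 L, rounded to 4 dp:

82.5176 L


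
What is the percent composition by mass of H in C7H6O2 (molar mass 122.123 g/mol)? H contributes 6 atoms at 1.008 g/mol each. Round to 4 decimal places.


pct = 100 * (n_elem * M_elem) / M_total
mass_contribution = 6 * 1.008 = 6.048 g/mol
pct = 100 * 6.048 / 122.123
pct = 4.95238407 %, rounded to 4 dp:

4.9524 %


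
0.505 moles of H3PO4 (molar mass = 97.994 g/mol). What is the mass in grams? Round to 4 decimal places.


mass = n * M
mass = 0.505 * 97.994
mass = 49.48697 g, rounded to 4 dp:

49.4870 g


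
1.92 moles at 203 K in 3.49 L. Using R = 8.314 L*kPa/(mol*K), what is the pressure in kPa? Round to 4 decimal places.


PV = nRT, solve for P = nRT / V.
nRT = 1.92 * 8.314 * 203 = 3240.4646
P = 3240.4646 / 3.49
P = 928.49988539 kPa, rounded to 4 dp:

928.4999 kPa


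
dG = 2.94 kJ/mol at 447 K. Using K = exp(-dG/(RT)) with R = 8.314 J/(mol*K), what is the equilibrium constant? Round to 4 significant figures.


dG is in kJ/mol; multiply by 1000 to match R in J/(mol*K).
RT = 8.314 * 447 = 3716.358 J/mol
exponent = -dG*1000 / (RT) = -(2.94*1000) / 3716.358 = -0.79109709
K = exp(-0.79109709)
K = 0.45334716, rounded to 4 significant figures:

0.4533


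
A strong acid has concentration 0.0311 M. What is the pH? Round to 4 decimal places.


A strong acid dissociates completely, so [H+] equals the given concentration.
pH = -log10([H+]) = -log10(0.0311)
pH = 1.50723961, rounded to 4 dp:

1.5072


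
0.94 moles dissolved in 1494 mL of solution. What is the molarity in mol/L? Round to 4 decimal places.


Convert volume to liters: V_L = V_mL / 1000.
V_L = 1494 / 1000 = 1.494 L
M = n / V_L = 0.94 / 1.494
M = 0.6291834 mol/L, rounded to 4 dp:

0.6292 mol/L


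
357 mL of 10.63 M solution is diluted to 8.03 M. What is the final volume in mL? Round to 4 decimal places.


Dilution: M1*V1 = M2*V2, solve for V2.
V2 = M1*V1 / M2
V2 = 10.63 * 357 / 8.03
V2 = 3794.91 / 8.03
V2 = 472.59153176 mL, rounded to 4 dp:

472.5915 mL


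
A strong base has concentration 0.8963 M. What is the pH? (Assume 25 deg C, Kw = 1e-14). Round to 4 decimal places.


A strong base dissociates completely, so [OH-] equals the given concentration.
pOH = -log10([OH-]) = -log10(0.8963) = 0.047547
pH = 14 - pOH = 14 - 0.047547
pH = 13.952453, rounded to 4 dp:

13.9525


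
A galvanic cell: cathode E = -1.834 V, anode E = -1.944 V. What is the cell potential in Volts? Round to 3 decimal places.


Standard cell potential: E_cell = E_cathode - E_anode.
E_cell = -1.834 - (-1.944)
E_cell = 0.11 V, rounded to 3 dp:

0.110 V


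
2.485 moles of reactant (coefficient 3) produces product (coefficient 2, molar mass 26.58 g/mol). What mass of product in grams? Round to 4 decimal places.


Use the coefficient ratio to convert reactant moles to product moles, then multiply by the product's molar mass.
moles_P = moles_R * (coeff_P / coeff_R) = 2.485 * (2/3) = 1.656667
mass_P = moles_P * M_P = 1.656667 * 26.58
mass_P = 44.03420886 g, rounded to 4 dp:

44.0342 g


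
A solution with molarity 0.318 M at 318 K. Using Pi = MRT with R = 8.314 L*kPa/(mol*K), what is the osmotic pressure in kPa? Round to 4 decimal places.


Osmotic pressure (van't Hoff): Pi = M*R*T.
RT = 8.314 * 318 = 2643.852
Pi = 0.318 * 2643.852
Pi = 840.744936 kPa, rounded to 4 dp:

840.7449 kPa


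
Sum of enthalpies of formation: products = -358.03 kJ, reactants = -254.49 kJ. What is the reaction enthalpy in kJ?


dH_rxn = sum(dH_f products) - sum(dH_f reactants)
dH_rxn = -358.03 - (-254.49)
dH_rxn = -103.54 kJ:

-103.54 kJ


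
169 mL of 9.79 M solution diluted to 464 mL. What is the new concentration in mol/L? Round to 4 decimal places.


Dilution: M1*V1 = M2*V2, solve for M2.
M2 = M1*V1 / V2
M2 = 9.79 * 169 / 464
M2 = 1654.51 / 464
M2 = 3.56575431 mol/L, rounded to 4 dp:

3.5658 mol/L


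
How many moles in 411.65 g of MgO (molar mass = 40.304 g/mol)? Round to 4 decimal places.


n = mass / M
n = 411.65 / 40.304
n = 10.21362644 mol, rounded to 4 dp:

10.2136 mol


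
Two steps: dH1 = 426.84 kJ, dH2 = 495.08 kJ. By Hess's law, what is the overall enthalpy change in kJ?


Hess's law: enthalpy is a state function, so add the step enthalpies.
dH_total = dH1 + dH2 = 426.84 + (495.08)
dH_total = 921.92 kJ:

921.92 kJ


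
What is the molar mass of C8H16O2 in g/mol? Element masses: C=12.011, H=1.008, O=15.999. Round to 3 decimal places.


M = sum(count * atomic_mass) over atoms.
M = 8*12.011 + 16*1.008 + 2*15.999
M = 96.088 + 16.128 + 31.998
M = 144.214 g/mol, rounded to 3 dp:

144.214 g/mol


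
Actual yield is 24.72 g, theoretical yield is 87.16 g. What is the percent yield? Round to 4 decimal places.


% yield = 100 * actual / theoretical
% yield = 100 * 24.72 / 87.16
% yield = 28.36163378 %, rounded to 4 dp:

28.3616 %


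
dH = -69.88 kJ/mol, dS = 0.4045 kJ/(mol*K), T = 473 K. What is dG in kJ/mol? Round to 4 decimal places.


Gibbs: dG = dH - T*dS (consistent units, dS already in kJ/(mol*K)).
T*dS = 473 * 0.4045 = 191.3285
dG = -69.88 - (191.3285)
dG = -261.2085 kJ/mol, rounded to 4 dp:

-261.2085 kJ/mol


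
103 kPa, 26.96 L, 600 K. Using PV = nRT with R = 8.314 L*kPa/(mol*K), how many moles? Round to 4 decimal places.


PV = nRT, solve for n = PV / (RT).
PV = 103 * 26.96 = 2776.88
RT = 8.314 * 600 = 4988.4
n = 2776.88 / 4988.4
n = 0.55666747 mol, rounded to 4 dp:

0.5567 mol


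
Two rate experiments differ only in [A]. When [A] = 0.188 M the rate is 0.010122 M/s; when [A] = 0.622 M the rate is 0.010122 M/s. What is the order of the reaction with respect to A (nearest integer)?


Rate is proportional to [A]^n, so rate2/rate1 = ([A]2/[A]1)^n. Take logs to solve for n.
rate2/rate1 = 0.010122 / 0.010122 = 1.0
[A]2/[A]1 = 0.622 / 0.188 = 3.3085
n = ln(1.0) / ln(3.3085) = 0.0
Nearest integer order:

0


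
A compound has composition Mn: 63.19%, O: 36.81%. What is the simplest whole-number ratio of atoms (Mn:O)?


Assume 100 g of compound, divide each mass% by atomic mass to get moles, then normalize by the smallest to get a raw atom ratio.
Moles per 100 g: Mn: 63.19/54.938 = 1.1502, O: 36.81/15.999 = 2.3008
Raw ratio (divide by min = 1.1502): Mn: 1.0, O: 2.0
Multiply by 1 to clear fractions: Mn: 1.0 ~= 1, O: 2.0 ~= 2
Reduce by GCD to get the simplest whole-number ratio:

1:2


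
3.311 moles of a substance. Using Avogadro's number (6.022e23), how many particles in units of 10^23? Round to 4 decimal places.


N = n * NA, then divide by 1e23 for the requested units.
N / 1e23 = n * 6.022
N / 1e23 = 3.311 * 6.022
N / 1e23 = 19.938842, rounded to 4 dp:

19.9388


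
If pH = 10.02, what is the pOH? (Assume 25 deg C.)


At 25 deg C, pH + pOH = 14.
pOH = 14 - pH = 14 - 10.02
pOH = 3.98:

3.98


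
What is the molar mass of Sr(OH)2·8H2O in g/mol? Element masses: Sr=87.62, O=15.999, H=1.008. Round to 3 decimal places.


M = sum(count * atomic_mass) over atoms.
M = 1*87.62 + 10*15.999 + 18*1.008
M = 87.62 + 159.99 + 18.144
M = 265.754 g/mol, rounded to 3 dp:

265.754 g/mol


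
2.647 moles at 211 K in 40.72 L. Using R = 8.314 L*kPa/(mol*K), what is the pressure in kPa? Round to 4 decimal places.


PV = nRT, solve for P = nRT / V.
nRT = 2.647 * 8.314 * 211 = 4643.5103
P = 4643.5103 / 40.72
P = 114.03512525 kPa, rounded to 4 dp:

114.0351 kPa


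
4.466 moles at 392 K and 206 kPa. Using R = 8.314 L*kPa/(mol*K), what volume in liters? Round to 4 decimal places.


PV = nRT, solve for V = nRT / P.
nRT = 4.466 * 8.314 * 392 = 14555.087
V = 14555.087 / 206
V = 70.65576214 L, rounded to 4 dp:

70.6558 L


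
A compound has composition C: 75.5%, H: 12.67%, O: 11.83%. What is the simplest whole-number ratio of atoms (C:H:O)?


Assume 100 g of compound, divide each mass% by atomic mass to get moles, then normalize by the smallest to get a raw atom ratio.
Moles per 100 g: C: 75.5/12.011 = 6.2859, H: 12.67/1.008 = 12.5694, O: 11.83/15.999 = 0.7394
Raw ratio (divide by min = 0.7394): C: 8.501, H: 16.999, O: 1.0
Multiply by 2 to clear fractions: C: 17.002 ~= 17, H: 33.998 ~= 34, O: 2.0 ~= 2
Reduce by GCD to get the simplest whole-number ratio:

17:34:2


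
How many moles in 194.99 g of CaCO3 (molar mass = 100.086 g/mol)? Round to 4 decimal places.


n = mass / M
n = 194.99 / 100.086
n = 1.94822453 mol, rounded to 4 dp:

1.9482 mol


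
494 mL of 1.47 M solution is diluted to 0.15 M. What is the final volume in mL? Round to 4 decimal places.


Dilution: M1*V1 = M2*V2, solve for V2.
V2 = M1*V1 / M2
V2 = 1.47 * 494 / 0.15
V2 = 726.18 / 0.15
V2 = 4841.2 mL, rounded to 4 dp:

4841.2000 mL


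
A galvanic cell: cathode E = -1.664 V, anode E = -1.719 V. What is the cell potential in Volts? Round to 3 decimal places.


Standard cell potential: E_cell = E_cathode - E_anode.
E_cell = -1.664 - (-1.719)
E_cell = 0.055 V, rounded to 3 dp:

0.055 V


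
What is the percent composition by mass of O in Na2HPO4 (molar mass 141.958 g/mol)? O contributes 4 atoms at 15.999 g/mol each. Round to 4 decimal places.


pct = 100 * (n_elem * M_elem) / M_total
mass_contribution = 4 * 15.999 = 63.996 g/mol
pct = 100 * 63.996 / 141.958
pct = 45.08093943 %, rounded to 4 dp:

45.0809 %


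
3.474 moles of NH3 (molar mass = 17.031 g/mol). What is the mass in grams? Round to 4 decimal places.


mass = n * M
mass = 3.474 * 17.031
mass = 59.165694 g, rounded to 4 dp:

59.1657 g


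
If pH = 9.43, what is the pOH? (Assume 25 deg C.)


At 25 deg C, pH + pOH = 14.
pOH = 14 - pH = 14 - 9.43
pOH = 4.57:

4.57


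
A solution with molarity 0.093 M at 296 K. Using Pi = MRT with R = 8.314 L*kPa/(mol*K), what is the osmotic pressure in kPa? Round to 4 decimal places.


Osmotic pressure (van't Hoff): Pi = M*R*T.
RT = 8.314 * 296 = 2460.944
Pi = 0.093 * 2460.944
Pi = 228.867792 kPa, rounded to 4 dp:

228.8678 kPa


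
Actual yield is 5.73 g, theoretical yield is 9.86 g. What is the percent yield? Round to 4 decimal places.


% yield = 100 * actual / theoretical
% yield = 100 * 5.73 / 9.86
% yield = 58.11359026 %, rounded to 4 dp:

58.1136 %


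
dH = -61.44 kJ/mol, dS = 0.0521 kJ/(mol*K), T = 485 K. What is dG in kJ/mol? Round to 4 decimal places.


Gibbs: dG = dH - T*dS (consistent units, dS already in kJ/(mol*K)).
T*dS = 485 * 0.0521 = 25.2685
dG = -61.44 - (25.2685)
dG = -86.7085 kJ/mol, rounded to 4 dp:

-86.7085 kJ/mol


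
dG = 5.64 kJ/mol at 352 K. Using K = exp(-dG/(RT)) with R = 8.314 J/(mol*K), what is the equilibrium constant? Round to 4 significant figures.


dG is in kJ/mol; multiply by 1000 to match R in J/(mol*K).
RT = 8.314 * 352 = 2926.528 J/mol
exponent = -dG*1000 / (RT) = -(5.64*1000) / 2926.528 = -1.92719837
K = exp(-1.92719837)
K = 0.14555542, rounded to 4 significant figures:

0.1456


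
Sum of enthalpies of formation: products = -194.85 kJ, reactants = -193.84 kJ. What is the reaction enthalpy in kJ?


dH_rxn = sum(dH_f products) - sum(dH_f reactants)
dH_rxn = -194.85 - (-193.84)
dH_rxn = -1.01 kJ:

-1.01 kJ


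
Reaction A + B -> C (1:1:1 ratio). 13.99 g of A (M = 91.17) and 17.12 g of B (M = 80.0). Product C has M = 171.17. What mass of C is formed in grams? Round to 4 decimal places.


Find moles of each reactant; the smaller value is the limiting reagent in a 1:1:1 reaction, so moles_C equals moles of the limiter.
n_A = mass_A / M_A = 13.99 / 91.17 = 0.15345 mol
n_B = mass_B / M_B = 17.12 / 80.0 = 0.214 mol
Limiting reagent: A (smaller), n_limiting = 0.15345 mol
mass_C = n_limiting * M_C = 0.15345 * 171.17
mass_C = 26.2660365 g, rounded to 4 dp:

26.2660 g


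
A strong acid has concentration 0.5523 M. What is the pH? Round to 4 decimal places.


A strong acid dissociates completely, so [H+] equals the given concentration.
pH = -log10([H+]) = -log10(0.5523)
pH = 0.25782496, rounded to 4 dp:

0.2578


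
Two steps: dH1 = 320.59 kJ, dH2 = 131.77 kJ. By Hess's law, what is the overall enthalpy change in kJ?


Hess's law: enthalpy is a state function, so add the step enthalpies.
dH_total = dH1 + dH2 = 320.59 + (131.77)
dH_total = 452.36 kJ:

452.36 kJ


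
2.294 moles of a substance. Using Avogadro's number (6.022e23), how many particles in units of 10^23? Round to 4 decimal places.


N = n * NA, then divide by 1e23 for the requested units.
N / 1e23 = n * 6.022
N / 1e23 = 2.294 * 6.022
N / 1e23 = 13.814468, rounded to 4 dp:

13.8145


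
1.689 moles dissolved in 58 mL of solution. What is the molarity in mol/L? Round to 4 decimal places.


Convert volume to liters: V_L = V_mL / 1000.
V_L = 58 / 1000 = 0.058 L
M = n / V_L = 1.689 / 0.058
M = 29.12068966 mol/L, rounded to 4 dp:

29.1207 mol/L


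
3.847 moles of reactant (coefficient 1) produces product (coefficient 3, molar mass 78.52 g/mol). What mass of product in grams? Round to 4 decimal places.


Use the coefficient ratio to convert reactant moles to product moles, then multiply by the product's molar mass.
moles_P = moles_R * (coeff_P / coeff_R) = 3.847 * (3/1) = 11.541
mass_P = moles_P * M_P = 11.541 * 78.52
mass_P = 906.19932 g, rounded to 4 dp:

906.1993 g


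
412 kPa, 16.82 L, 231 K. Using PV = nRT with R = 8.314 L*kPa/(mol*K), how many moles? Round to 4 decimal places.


PV = nRT, solve for n = PV / (RT).
PV = 412 * 16.82 = 6929.84
RT = 8.314 * 231 = 1920.534
n = 6929.84 / 1920.534
n = 3.60828811 mol, rounded to 4 dp:

3.6083 mol


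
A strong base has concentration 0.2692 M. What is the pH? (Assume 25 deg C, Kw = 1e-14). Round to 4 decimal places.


A strong base dissociates completely, so [OH-] equals the given concentration.
pOH = -log10([OH-]) = -log10(0.2692) = 0.569925
pH = 14 - pOH = 14 - 0.569925
pH = 13.430075, rounded to 4 dp:

13.4301


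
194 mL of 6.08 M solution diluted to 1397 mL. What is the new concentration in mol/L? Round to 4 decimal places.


Dilution: M1*V1 = M2*V2, solve for M2.
M2 = M1*V1 / V2
M2 = 6.08 * 194 / 1397
M2 = 1179.52 / 1397
M2 = 0.84432355 mol/L, rounded to 4 dp:

0.8443 mol/L


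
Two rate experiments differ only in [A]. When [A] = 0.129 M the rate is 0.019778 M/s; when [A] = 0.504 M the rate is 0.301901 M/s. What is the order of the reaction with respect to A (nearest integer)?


Rate is proportional to [A]^n, so rate2/rate1 = ([A]2/[A]1)^n. Take logs to solve for n.
rate2/rate1 = 0.301901 / 0.019778 = 15.2645
[A]2/[A]1 = 0.504 / 0.129 = 3.907
n = ln(15.2645) / ln(3.907) = 2.0
Nearest integer order:

2


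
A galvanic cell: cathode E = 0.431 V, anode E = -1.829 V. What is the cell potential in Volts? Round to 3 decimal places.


Standard cell potential: E_cell = E_cathode - E_anode.
E_cell = 0.431 - (-1.829)
E_cell = 2.26 V, rounded to 3 dp:

2.260 V


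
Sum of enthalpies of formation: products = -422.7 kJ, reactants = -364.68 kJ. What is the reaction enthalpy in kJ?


dH_rxn = sum(dH_f products) - sum(dH_f reactants)
dH_rxn = -422.7 - (-364.68)
dH_rxn = -58.02 kJ:

-58.02 kJ


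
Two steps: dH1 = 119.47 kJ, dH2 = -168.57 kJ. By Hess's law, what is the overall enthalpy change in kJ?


Hess's law: enthalpy is a state function, so add the step enthalpies.
dH_total = dH1 + dH2 = 119.47 + (-168.57)
dH_total = -49.1 kJ:

-49.10 kJ


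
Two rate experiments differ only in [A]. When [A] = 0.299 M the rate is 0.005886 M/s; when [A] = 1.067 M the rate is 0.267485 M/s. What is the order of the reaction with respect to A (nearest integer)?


Rate is proportional to [A]^n, so rate2/rate1 = ([A]2/[A]1)^n. Take logs to solve for n.
rate2/rate1 = 0.267485 / 0.005886 = 45.4443
[A]2/[A]1 = 1.067 / 0.299 = 3.5686
n = ln(45.4443) / ln(3.5686) = 3.0
Nearest integer order:

3


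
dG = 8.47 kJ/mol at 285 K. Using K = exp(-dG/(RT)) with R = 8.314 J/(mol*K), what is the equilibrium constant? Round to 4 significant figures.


dG is in kJ/mol; multiply by 1000 to match R in J/(mol*K).
RT = 8.314 * 285 = 2369.49 J/mol
exponent = -dG*1000 / (RT) = -(8.47*1000) / 2369.49 = -3.57460888
K = exp(-3.57460888)
K = 0.028026385, rounded to 4 significant figures:

0.02803


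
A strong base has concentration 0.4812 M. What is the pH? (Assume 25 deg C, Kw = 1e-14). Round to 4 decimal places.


A strong base dissociates completely, so [OH-] equals the given concentration.
pOH = -log10([OH-]) = -log10(0.4812) = 0.317674
pH = 14 - pOH = 14 - 0.317674
pH = 13.682326, rounded to 4 dp:

13.6823


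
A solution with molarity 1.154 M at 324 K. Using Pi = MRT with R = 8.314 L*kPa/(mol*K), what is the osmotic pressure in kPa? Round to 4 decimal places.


Osmotic pressure (van't Hoff): Pi = M*R*T.
RT = 8.314 * 324 = 2693.736
Pi = 1.154 * 2693.736
Pi = 3108.571344 kPa, rounded to 4 dp:

3108.5713 kPa


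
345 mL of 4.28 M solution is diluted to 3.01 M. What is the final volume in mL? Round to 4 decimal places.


Dilution: M1*V1 = M2*V2, solve for V2.
V2 = M1*V1 / M2
V2 = 4.28 * 345 / 3.01
V2 = 1476.6 / 3.01
V2 = 490.56478405 mL, rounded to 4 dp:

490.5648 mL


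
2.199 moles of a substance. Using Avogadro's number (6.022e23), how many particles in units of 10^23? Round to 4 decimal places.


N = n * NA, then divide by 1e23 for the requested units.
N / 1e23 = n * 6.022
N / 1e23 = 2.199 * 6.022
N / 1e23 = 13.242378, rounded to 4 dp:

13.2424


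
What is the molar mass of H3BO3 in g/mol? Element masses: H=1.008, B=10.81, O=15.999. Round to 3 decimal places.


M = sum(count * atomic_mass) over atoms.
M = 3*1.008 + 1*10.81 + 3*15.999
M = 3.024 + 10.81 + 47.997
M = 61.831 g/mol, rounded to 3 dp:

61.831 g/mol


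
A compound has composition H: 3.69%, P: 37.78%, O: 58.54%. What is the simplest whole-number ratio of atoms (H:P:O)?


Assume 100 g of compound, divide each mass% by atomic mass to get moles, then normalize by the smallest to get a raw atom ratio.
Moles per 100 g: H: 3.69/1.008 = 3.6607, P: 37.78/30.974 = 1.2197, O: 58.54/15.999 = 3.659
Raw ratio (divide by min = 1.2197): H: 3.001, P: 1.0, O: 3.0
Multiply by 1 to clear fractions: H: 3.001 ~= 3, P: 1.0 ~= 1, O: 3.0 ~= 3
Reduce by GCD to get the simplest whole-number ratio:

3:1:3


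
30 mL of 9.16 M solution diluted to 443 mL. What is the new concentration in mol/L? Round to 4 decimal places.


Dilution: M1*V1 = M2*V2, solve for M2.
M2 = M1*V1 / V2
M2 = 9.16 * 30 / 443
M2 = 274.8 / 443
M2 = 0.62031603 mol/L, rounded to 4 dp:

0.6203 mol/L


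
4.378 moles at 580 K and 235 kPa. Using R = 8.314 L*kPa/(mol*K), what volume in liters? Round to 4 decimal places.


PV = nRT, solve for V = nRT / P.
nRT = 4.378 * 8.314 * 580 = 21111.2414
V = 21111.2414 / 235
V = 89.83506979 L, rounded to 4 dp:

89.8351 L


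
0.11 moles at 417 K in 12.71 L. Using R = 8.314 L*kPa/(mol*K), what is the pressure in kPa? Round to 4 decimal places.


PV = nRT, solve for P = nRT / V.
nRT = 0.11 * 8.314 * 417 = 381.3632
P = 381.3632 / 12.71
P = 30.00497246 kPa, rounded to 4 dp:

30.0050 kPa


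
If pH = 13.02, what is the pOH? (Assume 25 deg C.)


At 25 deg C, pH + pOH = 14.
pOH = 14 - pH = 14 - 13.02
pOH = 0.98:

0.98


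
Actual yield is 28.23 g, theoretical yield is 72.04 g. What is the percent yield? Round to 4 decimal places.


% yield = 100 * actual / theoretical
% yield = 100 * 28.23 / 72.04
% yield = 39.18656302 %, rounded to 4 dp:

39.1866 %


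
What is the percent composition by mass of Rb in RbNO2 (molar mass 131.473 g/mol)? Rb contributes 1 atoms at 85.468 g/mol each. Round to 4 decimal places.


pct = 100 * (n_elem * M_elem) / M_total
mass_contribution = 1 * 85.468 = 85.468 g/mol
pct = 100 * 85.468 / 131.473
pct = 65.00802446 %, rounded to 4 dp:

65.0080 %


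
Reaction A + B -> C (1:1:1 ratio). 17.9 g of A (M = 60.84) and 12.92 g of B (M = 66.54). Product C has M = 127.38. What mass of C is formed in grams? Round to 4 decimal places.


Find moles of each reactant; the smaller value is the limiting reagent in a 1:1:1 reaction, so moles_C equals moles of the limiter.
n_A = mass_A / M_A = 17.9 / 60.84 = 0.294214 mol
n_B = mass_B / M_B = 12.92 / 66.54 = 0.194169 mol
Limiting reagent: B (smaller), n_limiting = 0.194169 mol
mass_C = n_limiting * M_C = 0.194169 * 127.38
mass_C = 24.73324722 g, rounded to 4 dp:

24.7332 g


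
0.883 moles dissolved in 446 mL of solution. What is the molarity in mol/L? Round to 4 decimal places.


Convert volume to liters: V_L = V_mL / 1000.
V_L = 446 / 1000 = 0.446 L
M = n / V_L = 0.883 / 0.446
M = 1.97982063 mol/L, rounded to 4 dp:

1.9798 mol/L


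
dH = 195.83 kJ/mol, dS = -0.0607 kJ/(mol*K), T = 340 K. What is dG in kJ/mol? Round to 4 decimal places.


Gibbs: dG = dH - T*dS (consistent units, dS already in kJ/(mol*K)).
T*dS = 340 * -0.0607 = -20.638
dG = 195.83 - (-20.638)
dG = 216.468 kJ/mol, rounded to 4 dp:

216.4680 kJ/mol


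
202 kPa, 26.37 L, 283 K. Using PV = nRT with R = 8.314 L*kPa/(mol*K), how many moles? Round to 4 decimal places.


PV = nRT, solve for n = PV / (RT).
PV = 202 * 26.37 = 5326.74
RT = 8.314 * 283 = 2352.862
n = 5326.74 / 2352.862
n = 2.26394068 mol, rounded to 4 dp:

2.2639 mol


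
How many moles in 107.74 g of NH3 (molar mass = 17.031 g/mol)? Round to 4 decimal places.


n = mass / M
n = 107.74 / 17.031
n = 6.32611121 mol, rounded to 4 dp:

6.3261 mol


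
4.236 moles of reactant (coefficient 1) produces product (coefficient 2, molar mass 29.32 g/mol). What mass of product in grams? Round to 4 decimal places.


Use the coefficient ratio to convert reactant moles to product moles, then multiply by the product's molar mass.
moles_P = moles_R * (coeff_P / coeff_R) = 4.236 * (2/1) = 8.472
mass_P = moles_P * M_P = 8.472 * 29.32
mass_P = 248.39904 g, rounded to 4 dp:

248.3990 g


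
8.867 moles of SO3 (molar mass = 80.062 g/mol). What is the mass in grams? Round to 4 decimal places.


mass = n * M
mass = 8.867 * 80.062
mass = 709.909754 g, rounded to 4 dp:

709.9098 g


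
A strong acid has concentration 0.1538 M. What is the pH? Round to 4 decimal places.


A strong acid dissociates completely, so [H+] equals the given concentration.
pH = -log10([H+]) = -log10(0.1538)
pH = 0.81304366, rounded to 4 dp:

0.8130


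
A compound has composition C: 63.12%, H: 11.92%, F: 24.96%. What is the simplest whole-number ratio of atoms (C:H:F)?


Assume 100 g of compound, divide each mass% by atomic mass to get moles, then normalize by the smallest to get a raw atom ratio.
Moles per 100 g: C: 63.12/12.011 = 5.2552, H: 11.92/1.008 = 11.8254, F: 24.96/18.998 = 1.3138
Raw ratio (divide by min = 1.3138): C: 4.0, H: 9.001, F: 1.0
Multiply by 1 to clear fractions: C: 4.0 ~= 4, H: 9.001 ~= 9, F: 1.0 ~= 1
Reduce by GCD to get the simplest whole-number ratio:

4:9:1


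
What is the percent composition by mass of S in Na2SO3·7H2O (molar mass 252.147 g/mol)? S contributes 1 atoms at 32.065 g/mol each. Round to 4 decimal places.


pct = 100 * (n_elem * M_elem) / M_total
mass_contribution = 1 * 32.065 = 32.065 g/mol
pct = 100 * 32.065 / 252.147
pct = 12.71678822 %, rounded to 4 dp:

12.7168 %


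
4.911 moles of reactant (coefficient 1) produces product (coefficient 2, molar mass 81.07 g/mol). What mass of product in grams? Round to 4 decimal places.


Use the coefficient ratio to convert reactant moles to product moles, then multiply by the product's molar mass.
moles_P = moles_R * (coeff_P / coeff_R) = 4.911 * (2/1) = 9.822
mass_P = moles_P * M_P = 9.822 * 81.07
mass_P = 796.26954 g, rounded to 4 dp:

796.2695 g


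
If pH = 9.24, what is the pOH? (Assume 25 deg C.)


At 25 deg C, pH + pOH = 14.
pOH = 14 - pH = 14 - 9.24
pOH = 4.76:

4.76


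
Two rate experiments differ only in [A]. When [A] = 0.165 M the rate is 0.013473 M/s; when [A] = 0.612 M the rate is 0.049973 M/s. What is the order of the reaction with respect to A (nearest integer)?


Rate is proportional to [A]^n, so rate2/rate1 = ([A]2/[A]1)^n. Take logs to solve for n.
rate2/rate1 = 0.049973 / 0.013473 = 3.7091
[A]2/[A]1 = 0.612 / 0.165 = 3.7091
n = ln(3.7091) / ln(3.7091) = 1.0
Nearest integer order:

1


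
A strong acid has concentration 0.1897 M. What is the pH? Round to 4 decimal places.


A strong acid dissociates completely, so [H+] equals the given concentration.
pH = -log10([H+]) = -log10(0.1897)
pH = 0.72193267, rounded to 4 dp:

0.7219


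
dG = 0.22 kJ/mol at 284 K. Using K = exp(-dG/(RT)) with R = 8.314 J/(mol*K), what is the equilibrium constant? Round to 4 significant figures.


dG is in kJ/mol; multiply by 1000 to match R in J/(mol*K).
RT = 8.314 * 284 = 2361.176 J/mol
exponent = -dG*1000 / (RT) = -(0.22*1000) / 2361.176 = -0.09317391
K = exp(-0.09317391)
K = 0.91103505, rounded to 4 significant figures:

0.9110


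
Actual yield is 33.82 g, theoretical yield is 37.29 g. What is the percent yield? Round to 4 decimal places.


% yield = 100 * actual / theoretical
% yield = 100 * 33.82 / 37.29
% yield = 90.69455618 %, rounded to 4 dp:

90.6946 %


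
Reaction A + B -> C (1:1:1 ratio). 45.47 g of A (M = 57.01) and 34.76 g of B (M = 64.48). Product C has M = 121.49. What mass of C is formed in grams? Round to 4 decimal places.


Find moles of each reactant; the smaller value is the limiting reagent in a 1:1:1 reaction, so moles_C equals moles of the limiter.
n_A = mass_A / M_A = 45.47 / 57.01 = 0.797579 mol
n_B = mass_B / M_B = 34.76 / 64.48 = 0.539082 mol
Limiting reagent: B (smaller), n_limiting = 0.539082 mol
mass_C = n_limiting * M_C = 0.539082 * 121.49
mass_C = 65.49307218 g, rounded to 4 dp:

65.4931 g


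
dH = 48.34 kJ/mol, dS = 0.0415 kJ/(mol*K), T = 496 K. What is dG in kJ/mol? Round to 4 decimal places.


Gibbs: dG = dH - T*dS (consistent units, dS already in kJ/(mol*K)).
T*dS = 496 * 0.0415 = 20.584
dG = 48.34 - (20.584)
dG = 27.756 kJ/mol, rounded to 4 dp:

27.7560 kJ/mol


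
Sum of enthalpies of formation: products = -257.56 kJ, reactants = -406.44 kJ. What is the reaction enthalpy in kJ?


dH_rxn = sum(dH_f products) - sum(dH_f reactants)
dH_rxn = -257.56 - (-406.44)
dH_rxn = 148.88 kJ:

148.88 kJ


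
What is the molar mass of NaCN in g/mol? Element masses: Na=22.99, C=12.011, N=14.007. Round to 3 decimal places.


M = sum(count * atomic_mass) over atoms.
M = 1*22.99 + 1*12.011 + 1*14.007
M = 22.99 + 12.011 + 14.007
M = 49.008 g/mol, rounded to 3 dp:

49.008 g/mol


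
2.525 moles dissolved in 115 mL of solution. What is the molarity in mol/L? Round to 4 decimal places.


Convert volume to liters: V_L = V_mL / 1000.
V_L = 115 / 1000 = 0.115 L
M = n / V_L = 2.525 / 0.115
M = 21.95652174 mol/L, rounded to 4 dp:

21.9565 mol/L


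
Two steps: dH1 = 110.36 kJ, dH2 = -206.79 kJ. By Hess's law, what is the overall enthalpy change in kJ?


Hess's law: enthalpy is a state function, so add the step enthalpies.
dH_total = dH1 + dH2 = 110.36 + (-206.79)
dH_total = -96.43 kJ:

-96.43 kJ


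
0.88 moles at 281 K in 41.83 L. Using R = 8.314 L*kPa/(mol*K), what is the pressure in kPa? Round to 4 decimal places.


PV = nRT, solve for P = nRT / V.
nRT = 0.88 * 8.314 * 281 = 2055.8859
P = 2055.8859 / 41.83
P = 49.14859909 kPa, rounded to 4 dp:

49.1486 kPa


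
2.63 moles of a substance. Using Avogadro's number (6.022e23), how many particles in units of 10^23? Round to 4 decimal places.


N = n * NA, then divide by 1e23 for the requested units.
N / 1e23 = n * 6.022
N / 1e23 = 2.63 * 6.022
N / 1e23 = 15.83786, rounded to 4 dp:

15.8379


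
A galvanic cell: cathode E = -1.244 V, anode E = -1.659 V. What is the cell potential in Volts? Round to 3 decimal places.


Standard cell potential: E_cell = E_cathode - E_anode.
E_cell = -1.244 - (-1.659)
E_cell = 0.415 V, rounded to 3 dp:

0.415 V


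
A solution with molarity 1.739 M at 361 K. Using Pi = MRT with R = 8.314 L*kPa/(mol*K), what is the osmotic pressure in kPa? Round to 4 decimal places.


Osmotic pressure (van't Hoff): Pi = M*R*T.
RT = 8.314 * 361 = 3001.354
Pi = 1.739 * 3001.354
Pi = 5219.354606 kPa, rounded to 4 dp:

5219.3546 kPa


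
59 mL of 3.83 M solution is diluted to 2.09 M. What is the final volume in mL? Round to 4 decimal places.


Dilution: M1*V1 = M2*V2, solve for V2.
V2 = M1*V1 / M2
V2 = 3.83 * 59 / 2.09
V2 = 225.97 / 2.09
V2 = 108.11961722 mL, rounded to 4 dp:

108.1196 mL


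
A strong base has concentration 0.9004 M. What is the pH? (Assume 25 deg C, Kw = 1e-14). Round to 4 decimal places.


A strong base dissociates completely, so [OH-] equals the given concentration.
pOH = -log10([OH-]) = -log10(0.9004) = 0.045565
pH = 14 - pOH = 14 - 0.045565
pH = 13.954435, rounded to 4 dp:

13.9544


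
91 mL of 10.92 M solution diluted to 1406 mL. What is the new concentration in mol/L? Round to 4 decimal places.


Dilution: M1*V1 = M2*V2, solve for M2.
M2 = M1*V1 / V2
M2 = 10.92 * 91 / 1406
M2 = 993.72 / 1406
M2 = 0.70677098 mol/L, rounded to 4 dp:

0.7068 mol/L


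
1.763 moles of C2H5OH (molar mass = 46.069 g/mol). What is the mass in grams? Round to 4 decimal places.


mass = n * M
mass = 1.763 * 46.069
mass = 81.219647 g, rounded to 4 dp:

81.2196 g


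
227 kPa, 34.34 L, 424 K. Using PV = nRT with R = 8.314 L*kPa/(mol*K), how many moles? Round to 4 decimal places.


PV = nRT, solve for n = PV / (RT).
PV = 227 * 34.34 = 7795.18
RT = 8.314 * 424 = 3525.136
n = 7795.18 / 3525.136
n = 2.21131327 mol, rounded to 4 dp:

2.2113 mol


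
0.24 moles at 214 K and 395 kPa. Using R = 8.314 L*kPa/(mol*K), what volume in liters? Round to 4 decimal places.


PV = nRT, solve for V = nRT / P.
nRT = 0.24 * 8.314 * 214 = 427.007
V = 427.007 / 395
V = 1.08103038 L, rounded to 4 dp:

1.0810 L


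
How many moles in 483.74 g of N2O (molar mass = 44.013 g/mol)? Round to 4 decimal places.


n = mass / M
n = 483.74 / 44.013
n = 10.99084361 mol, rounded to 4 dp:

10.9908 mol


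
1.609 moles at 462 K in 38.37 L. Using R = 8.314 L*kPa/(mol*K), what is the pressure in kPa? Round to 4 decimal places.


PV = nRT, solve for P = nRT / V.
nRT = 1.609 * 8.314 * 462 = 6180.2784
P = 6180.2784 / 38.37
P = 161.0705864 kPa, rounded to 4 dp:

161.0706 kPa


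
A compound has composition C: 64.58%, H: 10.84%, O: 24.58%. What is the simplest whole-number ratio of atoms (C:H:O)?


Assume 100 g of compound, divide each mass% by atomic mass to get moles, then normalize by the smallest to get a raw atom ratio.
Moles per 100 g: C: 64.58/12.011 = 5.3767, H: 10.84/1.008 = 10.754, O: 24.58/15.999 = 1.5363
Raw ratio (divide by min = 1.5363): C: 3.5, H: 7.0, O: 1.0
Multiply by 2 to clear fractions: C: 6.999 ~= 7, H: 13.999 ~= 14, O: 2.0 ~= 2
Reduce by GCD to get the simplest whole-number ratio:

7:14:2


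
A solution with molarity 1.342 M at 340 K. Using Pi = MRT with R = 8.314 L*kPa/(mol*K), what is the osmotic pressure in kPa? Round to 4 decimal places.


Osmotic pressure (van't Hoff): Pi = M*R*T.
RT = 8.314 * 340 = 2826.76
Pi = 1.342 * 2826.76
Pi = 3793.51192 kPa, rounded to 4 dp:

3793.5119 kPa


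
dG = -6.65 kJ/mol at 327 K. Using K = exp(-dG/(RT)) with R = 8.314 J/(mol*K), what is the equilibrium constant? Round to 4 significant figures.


dG is in kJ/mol; multiply by 1000 to match R in J/(mol*K).
RT = 8.314 * 327 = 2718.678 J/mol
exponent = -dG*1000 / (RT) = -(-6.65*1000) / 2718.678 = 2.44604179
K = exp(2.44604179)
K = 11.542568, rounded to 4 significant figures:

11.54


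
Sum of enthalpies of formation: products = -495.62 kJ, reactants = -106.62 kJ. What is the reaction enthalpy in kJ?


dH_rxn = sum(dH_f products) - sum(dH_f reactants)
dH_rxn = -495.62 - (-106.62)
dH_rxn = -389.0 kJ:

-389.00 kJ


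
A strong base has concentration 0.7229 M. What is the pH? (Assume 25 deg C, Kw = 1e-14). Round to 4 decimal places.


A strong base dissociates completely, so [OH-] equals the given concentration.
pOH = -log10([OH-]) = -log10(0.7229) = 0.140922
pH = 14 - pOH = 14 - 0.140922
pH = 13.859078, rounded to 4 dp:

13.8591


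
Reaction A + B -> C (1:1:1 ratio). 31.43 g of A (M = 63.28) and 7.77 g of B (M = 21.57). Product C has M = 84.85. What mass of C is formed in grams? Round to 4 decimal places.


Find moles of each reactant; the smaller value is the limiting reagent in a 1:1:1 reaction, so moles_C equals moles of the limiter.
n_A = mass_A / M_A = 31.43 / 63.28 = 0.496681 mol
n_B = mass_B / M_B = 7.77 / 21.57 = 0.360223 mol
Limiting reagent: B (smaller), n_limiting = 0.360223 mol
mass_C = n_limiting * M_C = 0.360223 * 84.85
mass_C = 30.56492155 g, rounded to 4 dp:

30.5649 g


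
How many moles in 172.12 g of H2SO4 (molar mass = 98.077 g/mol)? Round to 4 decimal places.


n = mass / M
n = 172.12 / 98.077
n = 1.75494764 mol, rounded to 4 dp:

1.7549 mol


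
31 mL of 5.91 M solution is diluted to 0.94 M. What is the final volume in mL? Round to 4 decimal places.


Dilution: M1*V1 = M2*V2, solve for V2.
V2 = M1*V1 / M2
V2 = 5.91 * 31 / 0.94
V2 = 183.21 / 0.94
V2 = 194.90425532 mL, rounded to 4 dp:

194.9043 mL


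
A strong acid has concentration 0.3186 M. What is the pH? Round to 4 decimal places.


A strong acid dissociates completely, so [H+] equals the given concentration.
pH = -log10([H+]) = -log10(0.3186)
pH = 0.49675423, rounded to 4 dp:

0.4968


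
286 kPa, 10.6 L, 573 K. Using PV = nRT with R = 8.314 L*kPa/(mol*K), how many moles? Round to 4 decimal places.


PV = nRT, solve for n = PV / (RT).
PV = 286 * 10.6 = 3031.6
RT = 8.314 * 573 = 4763.922
n = 3031.6 / 4763.922
n = 0.63636642 mol, rounded to 4 dp:

0.6364 mol


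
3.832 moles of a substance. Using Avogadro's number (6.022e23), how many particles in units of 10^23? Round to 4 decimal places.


N = n * NA, then divide by 1e23 for the requested units.
N / 1e23 = n * 6.022
N / 1e23 = 3.832 * 6.022
N / 1e23 = 23.076304, rounded to 4 dp:

23.0763


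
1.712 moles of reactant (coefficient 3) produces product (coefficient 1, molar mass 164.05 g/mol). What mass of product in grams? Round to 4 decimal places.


Use the coefficient ratio to convert reactant moles to product moles, then multiply by the product's molar mass.
moles_P = moles_R * (coeff_P / coeff_R) = 1.712 * (1/3) = 0.570667
mass_P = moles_P * M_P = 0.570667 * 164.05
mass_P = 93.61792135 g, rounded to 4 dp:

93.6179 g


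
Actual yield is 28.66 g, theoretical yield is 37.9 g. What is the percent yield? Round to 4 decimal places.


% yield = 100 * actual / theoretical
% yield = 100 * 28.66 / 37.9
% yield = 75.62005277 %, rounded to 4 dp:

75.6201 %


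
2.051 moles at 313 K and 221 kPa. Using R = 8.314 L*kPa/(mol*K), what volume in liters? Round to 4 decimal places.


PV = nRT, solve for V = nRT / P.
nRT = 2.051 * 8.314 * 313 = 5337.2804
V = 5337.2804 / 221
V = 24.15059005 L, rounded to 4 dp:

24.1506 L


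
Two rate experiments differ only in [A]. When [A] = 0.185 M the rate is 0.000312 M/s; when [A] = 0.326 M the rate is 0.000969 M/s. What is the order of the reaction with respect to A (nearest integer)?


Rate is proportional to [A]^n, so rate2/rate1 = ([A]2/[A]1)^n. Take logs to solve for n.
rate2/rate1 = 0.000969 / 0.000312 = 3.1058
[A]2/[A]1 = 0.326 / 0.185 = 1.7622
n = ln(3.1058) / ln(1.7622) = 2.0
Nearest integer order:

2


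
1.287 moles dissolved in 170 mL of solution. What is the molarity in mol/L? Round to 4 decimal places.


Convert volume to liters: V_L = V_mL / 1000.
V_L = 170 / 1000 = 0.17 L
M = n / V_L = 1.287 / 0.17
M = 7.57058824 mol/L, rounded to 4 dp:

7.5706 mol/L


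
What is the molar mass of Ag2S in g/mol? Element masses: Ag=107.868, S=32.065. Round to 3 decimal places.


M = sum(count * atomic_mass) over atoms.
M = 2*107.868 + 1*32.065
M = 215.736 + 32.065
M = 247.801 g/mol, rounded to 3 dp:

247.801 g/mol


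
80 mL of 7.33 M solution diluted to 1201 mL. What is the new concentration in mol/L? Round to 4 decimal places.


Dilution: M1*V1 = M2*V2, solve for M2.
M2 = M1*V1 / V2
M2 = 7.33 * 80 / 1201
M2 = 586.4 / 1201
M2 = 0.48825978 mol/L, rounded to 4 dp:

0.4883 mol/L


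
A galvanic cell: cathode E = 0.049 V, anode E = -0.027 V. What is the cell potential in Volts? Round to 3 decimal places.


Standard cell potential: E_cell = E_cathode - E_anode.
E_cell = 0.049 - (-0.027)
E_cell = 0.076 V, rounded to 3 dp:

0.076 V


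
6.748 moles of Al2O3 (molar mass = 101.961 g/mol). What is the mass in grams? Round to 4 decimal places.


mass = n * M
mass = 6.748 * 101.961
mass = 688.032828 g, rounded to 4 dp:

688.0328 g


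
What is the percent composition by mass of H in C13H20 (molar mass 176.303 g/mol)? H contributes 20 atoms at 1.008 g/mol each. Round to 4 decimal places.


pct = 100 * (n_elem * M_elem) / M_total
mass_contribution = 20 * 1.008 = 20.16 g/mol
pct = 100 * 20.16 / 176.303
pct = 11.4348593 %, rounded to 4 dp:

11.4349 %


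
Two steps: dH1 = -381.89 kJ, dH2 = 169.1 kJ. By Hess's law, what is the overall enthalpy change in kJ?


Hess's law: enthalpy is a state function, so add the step enthalpies.
dH_total = dH1 + dH2 = -381.89 + (169.1)
dH_total = -212.79 kJ:

-212.79 kJ


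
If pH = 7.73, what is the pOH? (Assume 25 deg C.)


At 25 deg C, pH + pOH = 14.
pOH = 14 - pH = 14 - 7.73
pOH = 6.27:

6.27


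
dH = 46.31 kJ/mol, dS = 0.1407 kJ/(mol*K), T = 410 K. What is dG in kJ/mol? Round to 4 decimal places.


Gibbs: dG = dH - T*dS (consistent units, dS already in kJ/(mol*K)).
T*dS = 410 * 0.1407 = 57.687
dG = 46.31 - (57.687)
dG = -11.377 kJ/mol, rounded to 4 dp:

-11.3770 kJ/mol


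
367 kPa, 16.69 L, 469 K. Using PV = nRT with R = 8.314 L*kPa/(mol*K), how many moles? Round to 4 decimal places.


PV = nRT, solve for n = PV / (RT).
PV = 367 * 16.69 = 6125.23
RT = 8.314 * 469 = 3899.266
n = 6125.23 / 3899.266
n = 1.57086744 mol, rounded to 4 dp:

1.5709 mol


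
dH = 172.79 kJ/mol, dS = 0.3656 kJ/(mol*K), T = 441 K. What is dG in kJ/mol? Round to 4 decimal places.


Gibbs: dG = dH - T*dS (consistent units, dS already in kJ/(mol*K)).
T*dS = 441 * 0.3656 = 161.2296
dG = 172.79 - (161.2296)
dG = 11.5604 kJ/mol, rounded to 4 dp:

11.5604 kJ/mol


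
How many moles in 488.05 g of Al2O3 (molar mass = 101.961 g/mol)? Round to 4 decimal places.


n = mass / M
n = 488.05 / 101.961
n = 4.78663411 mol, rounded to 4 dp:

4.7866 mol


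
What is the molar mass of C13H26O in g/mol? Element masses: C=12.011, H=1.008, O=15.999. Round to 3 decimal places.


M = sum(count * atomic_mass) over atoms.
M = 13*12.011 + 26*1.008 + 1*15.999
M = 156.143 + 26.208 + 15.999
M = 198.35 g/mol, rounded to 3 dp:

198.350 g/mol


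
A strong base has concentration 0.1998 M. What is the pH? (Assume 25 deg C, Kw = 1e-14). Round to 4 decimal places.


A strong base dissociates completely, so [OH-] equals the given concentration.
pOH = -log10([OH-]) = -log10(0.1998) = 0.699405
pH = 14 - pOH = 14 - 0.699405
pH = 13.300595, rounded to 4 dp:

13.3006
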